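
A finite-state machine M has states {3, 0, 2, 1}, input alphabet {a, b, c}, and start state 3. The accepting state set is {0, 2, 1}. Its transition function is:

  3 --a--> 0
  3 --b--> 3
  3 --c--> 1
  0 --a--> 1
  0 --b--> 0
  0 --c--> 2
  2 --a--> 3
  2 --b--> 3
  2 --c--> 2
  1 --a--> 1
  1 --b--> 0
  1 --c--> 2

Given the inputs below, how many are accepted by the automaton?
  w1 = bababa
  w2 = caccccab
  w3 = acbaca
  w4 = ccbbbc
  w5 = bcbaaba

w1:
  start at 3
  read 'b': 3 → 3
  read 'a': 3 → 0
  read 'b': 0 → 0
  read 'a': 0 → 1
  read 'b': 1 → 0
  read 'a': 0 → 1
  end 1, accepted
w2:
  start at 3
  read 'c': 3 → 1
  read 'a': 1 → 1
  read 'c': 1 → 2
  read 'c': 2 → 2
  read 'c': 2 → 2
  read 'c': 2 → 2
  read 'a': 2 → 3
  read 'b': 3 → 3
  end 3, rejected
w3:
  start at 3
  read 'a': 3 → 0
  read 'c': 0 → 2
  read 'b': 2 → 3
  read 'a': 3 → 0
  read 'c': 0 → 2
  read 'a': 2 → 3
  end 3, rejected
w4:
  start at 3
  read 'c': 3 → 1
  read 'c': 1 → 2
  read 'b': 2 → 3
  read 'b': 3 → 3
  read 'b': 3 → 3
  read 'c': 3 → 1
  end 1, accepted
w5:
  start at 3
  read 'b': 3 → 3
  read 'c': 3 → 1
  read 'b': 1 → 0
  read 'a': 0 → 1
  read 'a': 1 → 1
  read 'b': 1 → 0
  read 'a': 0 → 1
  end 1, accepted

3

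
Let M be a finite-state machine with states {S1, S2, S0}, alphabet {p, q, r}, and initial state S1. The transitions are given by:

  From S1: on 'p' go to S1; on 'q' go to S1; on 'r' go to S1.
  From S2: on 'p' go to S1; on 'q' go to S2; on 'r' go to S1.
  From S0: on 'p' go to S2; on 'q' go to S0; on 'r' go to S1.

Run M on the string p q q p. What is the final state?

start at S1
read 'p': S1 → S1
read 'q': S1 → S1
read 'q': S1 → S1
read 'p': S1 → S1

S1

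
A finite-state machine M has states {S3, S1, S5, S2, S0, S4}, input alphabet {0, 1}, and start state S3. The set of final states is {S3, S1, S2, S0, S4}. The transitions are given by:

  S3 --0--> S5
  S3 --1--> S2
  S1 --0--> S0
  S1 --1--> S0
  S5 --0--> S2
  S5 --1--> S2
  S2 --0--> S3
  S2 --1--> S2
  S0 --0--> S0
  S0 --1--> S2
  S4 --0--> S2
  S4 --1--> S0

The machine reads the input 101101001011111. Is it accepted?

S3 → S2 → S3 → S2 → S2 → S3 → S2 → S3 → S5 → S2 → S3 → S2 → S2 → S2 → S2 → S2
End state S2 is accepting.

Yes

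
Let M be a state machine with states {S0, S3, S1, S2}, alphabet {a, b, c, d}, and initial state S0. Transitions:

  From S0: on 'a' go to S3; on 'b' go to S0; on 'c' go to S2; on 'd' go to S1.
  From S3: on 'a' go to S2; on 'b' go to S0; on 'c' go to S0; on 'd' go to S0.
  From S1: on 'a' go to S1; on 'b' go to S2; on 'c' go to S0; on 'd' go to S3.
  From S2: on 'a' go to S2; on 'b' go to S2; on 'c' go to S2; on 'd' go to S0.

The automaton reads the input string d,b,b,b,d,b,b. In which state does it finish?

start at S0
read 'd': S0 → S1
read 'b': S1 → S2
read 'b': S2 → S2
read 'b': S2 → S2
read 'd': S2 → S0
read 'b': S0 → S0
read 'b': S0 → S0

S0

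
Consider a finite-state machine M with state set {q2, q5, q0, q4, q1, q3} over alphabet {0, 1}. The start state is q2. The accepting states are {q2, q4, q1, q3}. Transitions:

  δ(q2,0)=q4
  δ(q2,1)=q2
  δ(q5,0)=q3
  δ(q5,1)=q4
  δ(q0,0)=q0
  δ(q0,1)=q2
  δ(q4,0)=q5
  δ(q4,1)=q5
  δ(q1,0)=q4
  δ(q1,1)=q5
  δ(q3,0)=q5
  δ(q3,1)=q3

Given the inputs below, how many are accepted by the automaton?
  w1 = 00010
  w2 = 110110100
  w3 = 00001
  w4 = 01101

w1: q2 → q4 → q5 → q3 → q3 → q5  → end q5, rejected
w2: q2 → q2 → q2 → q4 → q5 → q4 → q5 → q4 → q5 → q3  → end q3, accepted
w3: q2 → q4 → q5 → q3 → q5 → q4  → end q4, accepted
w4: q2 → q4 → q5 → q4 → q5 → q4  → end q4, accepted

3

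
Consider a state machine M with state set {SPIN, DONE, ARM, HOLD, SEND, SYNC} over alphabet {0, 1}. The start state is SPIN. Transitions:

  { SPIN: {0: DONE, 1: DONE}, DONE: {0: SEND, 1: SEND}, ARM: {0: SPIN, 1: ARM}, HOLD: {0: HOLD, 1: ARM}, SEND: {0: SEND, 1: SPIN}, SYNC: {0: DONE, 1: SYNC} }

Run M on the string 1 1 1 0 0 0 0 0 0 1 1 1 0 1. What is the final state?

SPIN

SPIN → DONE → SEND → SPIN → DONE → SEND → SEND → SEND → SEND → SEND → SPIN → DONE → SEND → SEND → SPIN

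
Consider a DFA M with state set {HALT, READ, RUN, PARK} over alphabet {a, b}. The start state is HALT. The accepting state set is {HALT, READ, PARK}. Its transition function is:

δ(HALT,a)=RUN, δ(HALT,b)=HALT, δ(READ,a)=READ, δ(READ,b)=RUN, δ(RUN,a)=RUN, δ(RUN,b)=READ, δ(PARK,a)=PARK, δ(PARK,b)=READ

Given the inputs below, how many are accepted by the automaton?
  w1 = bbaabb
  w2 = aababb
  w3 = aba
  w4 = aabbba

w1: HALT → HALT → HALT → RUN → RUN → READ → RUN  → end RUN, rejected
w2: HALT → RUN → RUN → READ → READ → RUN → READ  → end READ, accepted
w3: HALT → RUN → READ → READ  → end READ, accepted
w4: HALT → RUN → RUN → READ → RUN → READ → READ  → end READ, accepted

3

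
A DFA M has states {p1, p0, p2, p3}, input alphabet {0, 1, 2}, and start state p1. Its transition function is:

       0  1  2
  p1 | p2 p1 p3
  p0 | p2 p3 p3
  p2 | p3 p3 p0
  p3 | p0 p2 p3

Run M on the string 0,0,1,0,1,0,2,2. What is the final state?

p3

p1 → p2 → p3 → p2 → p3 → p2 → p3 → p3 → p3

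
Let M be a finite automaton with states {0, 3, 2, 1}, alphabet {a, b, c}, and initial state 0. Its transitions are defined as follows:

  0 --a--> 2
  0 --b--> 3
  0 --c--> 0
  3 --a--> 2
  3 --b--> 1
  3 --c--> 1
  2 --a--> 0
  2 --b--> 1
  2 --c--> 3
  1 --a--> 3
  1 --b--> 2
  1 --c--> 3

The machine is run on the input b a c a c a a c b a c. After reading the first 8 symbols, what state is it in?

0

0 → 3 → 2 → 3 → 2 → 3 → 2 → 0 → 0
After 8 symbols: 0.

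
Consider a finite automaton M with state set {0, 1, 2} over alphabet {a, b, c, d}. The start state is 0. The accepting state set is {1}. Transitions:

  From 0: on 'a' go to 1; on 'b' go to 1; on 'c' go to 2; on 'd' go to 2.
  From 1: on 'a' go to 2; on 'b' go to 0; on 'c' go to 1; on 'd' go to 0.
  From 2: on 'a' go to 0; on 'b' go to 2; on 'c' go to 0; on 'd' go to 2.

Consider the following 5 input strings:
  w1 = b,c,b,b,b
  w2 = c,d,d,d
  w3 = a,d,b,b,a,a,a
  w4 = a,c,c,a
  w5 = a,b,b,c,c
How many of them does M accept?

w1: 0 → 1 → 1 → 0 → 1 → 0  → end 0, rejected
w2: 0 → 2 → 2 → 2 → 2  → end 2, rejected
w3: 0 → 1 → 0 → 1 → 0 → 1 → 2 → 0  → end 0, rejected
w4: 0 → 1 → 1 → 1 → 2  → end 2, rejected
w5: 0 → 1 → 0 → 1 → 1 → 1  → end 1, accepted

1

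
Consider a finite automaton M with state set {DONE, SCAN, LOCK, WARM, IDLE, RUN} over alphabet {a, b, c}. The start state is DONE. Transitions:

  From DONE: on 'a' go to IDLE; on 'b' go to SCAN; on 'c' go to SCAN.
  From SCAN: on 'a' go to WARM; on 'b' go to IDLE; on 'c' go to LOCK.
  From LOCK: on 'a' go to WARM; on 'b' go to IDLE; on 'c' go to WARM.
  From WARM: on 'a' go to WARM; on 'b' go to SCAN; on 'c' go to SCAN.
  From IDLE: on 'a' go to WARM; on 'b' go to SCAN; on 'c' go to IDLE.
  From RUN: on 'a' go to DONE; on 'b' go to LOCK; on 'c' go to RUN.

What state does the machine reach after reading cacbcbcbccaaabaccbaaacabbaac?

Trace: DONE -c-> SCAN -a-> WARM -c-> SCAN -b-> IDLE -c-> IDLE -b-> SCAN -c-> LOCK -b-> IDLE -c-> IDLE -c-> IDLE -a-> WARM -a-> WARM -a-> WARM -b-> SCAN -a-> WARM -c-> SCAN -c-> LOCK -b-> IDLE -a-> WARM -a-> WARM -a-> WARM -c-> SCAN -a-> WARM -b-> SCAN -b-> IDLE -a-> WARM -a-> WARM -c-> SCAN

SCAN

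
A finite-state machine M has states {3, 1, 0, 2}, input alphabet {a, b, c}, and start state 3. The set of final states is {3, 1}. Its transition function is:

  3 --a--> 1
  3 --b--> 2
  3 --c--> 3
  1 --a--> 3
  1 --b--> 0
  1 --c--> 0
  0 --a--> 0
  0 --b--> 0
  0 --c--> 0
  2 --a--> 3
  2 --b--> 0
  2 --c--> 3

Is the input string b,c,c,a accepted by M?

Trace: 3 -b-> 2 -c-> 3 -c-> 3 -a-> 1
End state 1 is accepting.

Yes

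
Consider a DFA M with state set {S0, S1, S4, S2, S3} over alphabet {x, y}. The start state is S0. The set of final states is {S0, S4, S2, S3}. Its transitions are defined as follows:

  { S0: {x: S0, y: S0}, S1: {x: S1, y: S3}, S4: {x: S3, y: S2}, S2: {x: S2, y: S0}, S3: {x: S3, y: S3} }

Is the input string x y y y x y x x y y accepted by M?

start at S0
read 'x': S0 → S0
read 'y': S0 → S0
read 'y': S0 → S0
read 'y': S0 → S0
read 'x': S0 → S0
read 'y': S0 → S0
read 'x': S0 → S0
read 'x': S0 → S0
read 'y': S0 → S0
read 'y': S0 → S0
End state S0 is accepting.

Yes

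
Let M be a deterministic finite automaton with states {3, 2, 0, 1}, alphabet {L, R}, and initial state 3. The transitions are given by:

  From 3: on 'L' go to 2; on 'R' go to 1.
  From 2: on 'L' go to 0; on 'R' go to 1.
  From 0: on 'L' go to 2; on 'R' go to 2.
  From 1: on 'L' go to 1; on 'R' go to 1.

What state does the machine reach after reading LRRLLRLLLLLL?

Trace: 3 -L-> 2 -R-> 1 -R-> 1 -L-> 1 -L-> 1 -R-> 1 -L-> 1 -L-> 1 -L-> 1 -L-> 1 -L-> 1 -L-> 1

1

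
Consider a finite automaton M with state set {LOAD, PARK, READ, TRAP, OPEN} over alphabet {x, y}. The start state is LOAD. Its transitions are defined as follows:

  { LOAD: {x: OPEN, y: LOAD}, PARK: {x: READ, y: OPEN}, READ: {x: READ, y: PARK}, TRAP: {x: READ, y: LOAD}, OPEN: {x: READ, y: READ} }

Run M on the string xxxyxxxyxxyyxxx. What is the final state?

LOAD → OPEN → READ → READ → PARK → READ → READ → READ → PARK → READ → READ → PARK → OPEN → READ → READ → READ

READ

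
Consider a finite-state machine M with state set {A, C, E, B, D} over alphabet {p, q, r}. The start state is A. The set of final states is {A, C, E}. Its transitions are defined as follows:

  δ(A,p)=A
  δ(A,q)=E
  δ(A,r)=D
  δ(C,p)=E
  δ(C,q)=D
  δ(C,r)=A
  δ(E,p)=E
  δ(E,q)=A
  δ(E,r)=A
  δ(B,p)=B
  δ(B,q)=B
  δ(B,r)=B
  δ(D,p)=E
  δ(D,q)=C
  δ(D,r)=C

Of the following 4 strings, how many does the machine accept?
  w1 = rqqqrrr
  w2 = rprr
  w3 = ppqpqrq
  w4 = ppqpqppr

2

w1: A → D → C → D → C → A → D → C  → end C, accepted
w2: A → D → E → A → D  → end D, rejected
w3: A → A → A → E → E → A → D → C  → end C, accepted
w4: A → A → A → E → E → A → A → A → D  → end D, rejected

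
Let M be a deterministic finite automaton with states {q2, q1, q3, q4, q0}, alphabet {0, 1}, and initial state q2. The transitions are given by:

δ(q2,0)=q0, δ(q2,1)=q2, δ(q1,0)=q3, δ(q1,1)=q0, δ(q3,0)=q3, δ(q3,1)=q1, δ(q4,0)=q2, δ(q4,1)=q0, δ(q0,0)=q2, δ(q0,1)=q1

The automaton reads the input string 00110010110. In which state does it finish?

Trace: q2 -0-> q0 -0-> q2 -1-> q2 -1-> q2 -0-> q0 -0-> q2 -1-> q2 -0-> q0 -1-> q1 -1-> q0 -0-> q2

q2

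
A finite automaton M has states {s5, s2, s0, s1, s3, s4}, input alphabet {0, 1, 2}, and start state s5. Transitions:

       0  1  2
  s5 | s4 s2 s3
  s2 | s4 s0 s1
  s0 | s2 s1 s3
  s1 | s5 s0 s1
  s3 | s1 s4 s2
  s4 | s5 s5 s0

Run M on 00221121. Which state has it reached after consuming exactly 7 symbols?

s5 → s4 → s5 → s3 → s2 → s0 → s1 → s1
After 7 symbols: s1.

s1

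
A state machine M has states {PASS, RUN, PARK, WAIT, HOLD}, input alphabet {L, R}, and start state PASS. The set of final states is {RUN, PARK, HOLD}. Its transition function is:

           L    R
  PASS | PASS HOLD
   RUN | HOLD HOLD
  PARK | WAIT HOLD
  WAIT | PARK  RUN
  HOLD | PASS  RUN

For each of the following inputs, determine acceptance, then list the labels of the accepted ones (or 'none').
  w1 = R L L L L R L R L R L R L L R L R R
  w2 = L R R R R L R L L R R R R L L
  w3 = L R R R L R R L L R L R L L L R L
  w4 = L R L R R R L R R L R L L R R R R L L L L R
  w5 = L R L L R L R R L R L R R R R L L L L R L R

w1: Trace: PASS -R-> HOLD -L-> PASS -L-> PASS -L-> PASS -L-> PASS -R-> HOLD -L-> PASS -R-> HOLD -L-> PASS -R-> HOLD -L-> PASS -R-> HOLD -L-> PASS -L-> PASS -R-> HOLD -L-> PASS -R-> HOLD -R-> RUN  → end RUN, accepted
w2: Trace: PASS -L-> PASS -R-> HOLD -R-> RUN -R-> HOLD -R-> RUN -L-> HOLD -R-> RUN -L-> HOLD -L-> PASS -R-> HOLD -R-> RUN -R-> HOLD -R-> RUN -L-> HOLD -L-> PASS  → end PASS, rejected
w3: Trace: PASS -L-> PASS -R-> HOLD -R-> RUN -R-> HOLD -L-> PASS -R-> HOLD -R-> RUN -L-> HOLD -L-> PASS -R-> HOLD -L-> PASS -R-> HOLD -L-> PASS -L-> PASS -L-> PASS -R-> HOLD -L-> PASS  → end PASS, rejected
w4: Trace: PASS -L-> PASS -R-> HOLD -L-> PASS -R-> HOLD -R-> RUN -R-> HOLD -L-> PASS -R-> HOLD -R-> RUN -L-> HOLD -R-> RUN -L-> HOLD -L-> PASS -R-> HOLD -R-> RUN -R-> HOLD -R-> RUN -L-> HOLD -L-> PASS -L-> PASS -L-> PASS -R-> HOLD  → end HOLD, accepted
w5: Trace: PASS -L-> PASS -R-> HOLD -L-> PASS -L-> PASS -R-> HOLD -L-> PASS -R-> HOLD -R-> RUN -L-> HOLD -R-> RUN -L-> HOLD -R-> RUN -R-> HOLD -R-> RUN -R-> HOLD -L-> PASS -L-> PASS -L-> PASS -L-> PASS -R-> HOLD -L-> PASS -R-> HOLD  → end HOLD, accepted

w1, w4, w5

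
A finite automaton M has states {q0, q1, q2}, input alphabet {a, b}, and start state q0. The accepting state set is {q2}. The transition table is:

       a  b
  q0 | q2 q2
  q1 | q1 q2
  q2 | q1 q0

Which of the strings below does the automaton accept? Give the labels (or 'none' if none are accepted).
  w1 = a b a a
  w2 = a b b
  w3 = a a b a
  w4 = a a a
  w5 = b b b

w2, w5

w1: Trace: q0 -a-> q2 -b-> q0 -a-> q2 -a-> q1  → end q1, rejected
w2: Trace: q0 -a-> q2 -b-> q0 -b-> q2  → end q2, accepted
w3: Trace: q0 -a-> q2 -a-> q1 -b-> q2 -a-> q1  → end q1, rejected
w4: Trace: q0 -a-> q2 -a-> q1 -a-> q1  → end q1, rejected
w5: Trace: q0 -b-> q2 -b-> q0 -b-> q2  → end q2, accepted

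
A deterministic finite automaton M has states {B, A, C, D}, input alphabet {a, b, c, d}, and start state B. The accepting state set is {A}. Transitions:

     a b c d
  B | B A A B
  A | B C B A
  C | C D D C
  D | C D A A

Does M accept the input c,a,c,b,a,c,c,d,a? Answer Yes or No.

Trace: B -c-> A -a-> B -c-> A -b-> C -a-> C -c-> D -c-> A -d-> A -a-> B
End state B is not accepting.

No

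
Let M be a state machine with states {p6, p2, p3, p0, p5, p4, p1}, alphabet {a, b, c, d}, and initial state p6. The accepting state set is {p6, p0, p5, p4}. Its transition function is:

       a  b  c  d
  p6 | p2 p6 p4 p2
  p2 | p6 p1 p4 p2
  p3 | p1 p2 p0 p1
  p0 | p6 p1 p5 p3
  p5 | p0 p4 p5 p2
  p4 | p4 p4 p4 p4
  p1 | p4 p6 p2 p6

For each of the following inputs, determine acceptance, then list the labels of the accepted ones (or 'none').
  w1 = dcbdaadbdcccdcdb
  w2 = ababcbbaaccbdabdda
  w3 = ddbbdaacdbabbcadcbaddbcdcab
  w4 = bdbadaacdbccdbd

w1: p6 → p2 → p4 → p4 → p4 → p4 → p4 → p4 → p4 → p4 → p4 → p4 → p4 → p4 → p4 → p4 → p4  → end p4, accepted
w2: p6 → p2 → p1 → p4 → p4 → p4 → p4 → p4 → p4 → p4 → p4 → p4 → p4 → p4 → p4 → p4 → p4 → p4 → p4  → end p4, accepted
w3: p6 → p2 → p2 → p1 → p6 → p2 → p6 → p2 → p4 → p4 → p4 → p4 → p4 → p4 → p4 → p4 → p4 → p4 → p4 → p4 → p4 → p4 → p4 → p4 → p4 → p4 → p4 → p4  → end p4, accepted
w4: p6 → p6 → p2 → p1 → p4 → p4 → p4 → p4 → p4 → p4 → p4 → p4 → p4 → p4 → p4 → p4  → end p4, accepted

w1, w2, w3, w4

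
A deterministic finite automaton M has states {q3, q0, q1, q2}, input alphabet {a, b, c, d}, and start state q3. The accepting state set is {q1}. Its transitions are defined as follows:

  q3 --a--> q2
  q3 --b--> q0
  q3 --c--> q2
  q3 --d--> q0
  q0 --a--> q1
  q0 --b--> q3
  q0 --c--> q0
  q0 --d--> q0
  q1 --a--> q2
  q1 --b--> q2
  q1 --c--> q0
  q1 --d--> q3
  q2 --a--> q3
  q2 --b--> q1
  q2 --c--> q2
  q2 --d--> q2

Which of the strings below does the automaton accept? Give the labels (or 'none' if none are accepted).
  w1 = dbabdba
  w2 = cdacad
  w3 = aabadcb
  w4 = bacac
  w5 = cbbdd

w1: Trace: q3 -d-> q0 -b-> q3 -a-> q2 -b-> q1 -d-> q3 -b-> q0 -a-> q1  → end q1, accepted
w2: Trace: q3 -c-> q2 -d-> q2 -a-> q3 -c-> q2 -a-> q3 -d-> q0  → end q0, rejected
w3: Trace: q3 -a-> q2 -a-> q3 -b-> q0 -a-> q1 -d-> q3 -c-> q2 -b-> q1  → end q1, accepted
w4: Trace: q3 -b-> q0 -a-> q1 -c-> q0 -a-> q1 -c-> q0  → end q0, rejected
w5: Trace: q3 -c-> q2 -b-> q1 -b-> q2 -d-> q2 -d-> q2  → end q2, rejected

w1, w3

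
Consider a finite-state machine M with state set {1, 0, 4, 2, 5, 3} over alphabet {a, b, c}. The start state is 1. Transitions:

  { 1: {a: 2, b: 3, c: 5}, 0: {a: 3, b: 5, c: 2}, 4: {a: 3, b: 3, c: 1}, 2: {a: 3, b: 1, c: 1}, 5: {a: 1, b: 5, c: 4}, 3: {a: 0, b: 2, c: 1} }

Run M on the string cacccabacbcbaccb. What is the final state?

3

Trace: 1 -c-> 5 -a-> 1 -c-> 5 -c-> 4 -c-> 1 -a-> 2 -b-> 1 -a-> 2 -c-> 1 -b-> 3 -c-> 1 -b-> 3 -a-> 0 -c-> 2 -c-> 1 -b-> 3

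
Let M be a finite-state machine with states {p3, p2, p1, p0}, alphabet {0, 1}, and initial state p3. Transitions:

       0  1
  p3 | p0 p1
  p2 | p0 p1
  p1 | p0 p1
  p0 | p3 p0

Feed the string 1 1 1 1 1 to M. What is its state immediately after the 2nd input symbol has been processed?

Trace: p3 -1-> p1 -1-> p1
After 2 symbols: p1.

p1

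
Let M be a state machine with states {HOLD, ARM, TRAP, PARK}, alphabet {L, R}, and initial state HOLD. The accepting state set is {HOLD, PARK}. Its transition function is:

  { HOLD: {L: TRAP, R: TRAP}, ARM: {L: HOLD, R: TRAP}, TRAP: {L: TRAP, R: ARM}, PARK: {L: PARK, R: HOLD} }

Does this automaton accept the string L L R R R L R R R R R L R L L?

No

HOLD → TRAP → TRAP → ARM → TRAP → ARM → HOLD → TRAP → ARM → TRAP → ARM → TRAP → TRAP → ARM → HOLD → TRAP
End state TRAP is not accepting.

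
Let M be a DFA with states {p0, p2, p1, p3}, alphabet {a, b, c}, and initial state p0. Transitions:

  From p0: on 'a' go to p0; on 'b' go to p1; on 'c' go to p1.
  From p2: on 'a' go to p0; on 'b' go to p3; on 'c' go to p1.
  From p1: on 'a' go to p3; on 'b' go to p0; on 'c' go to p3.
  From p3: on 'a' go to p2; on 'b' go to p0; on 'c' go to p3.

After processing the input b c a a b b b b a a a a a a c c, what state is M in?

p0 → p1 → p3 → p2 → p0 → p1 → p0 → p1 → p0 → p0 → p0 → p0 → p0 → p0 → p0 → p1 → p3

p3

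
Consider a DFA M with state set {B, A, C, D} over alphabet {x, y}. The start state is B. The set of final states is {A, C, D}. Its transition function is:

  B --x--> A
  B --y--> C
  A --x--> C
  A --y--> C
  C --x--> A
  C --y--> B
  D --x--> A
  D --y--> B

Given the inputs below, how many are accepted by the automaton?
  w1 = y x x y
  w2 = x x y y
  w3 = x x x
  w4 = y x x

w1: B → C → A → C → B  → end B, rejected
w2: B → A → C → B → C  → end C, accepted
w3: B → A → C → A  → end A, accepted
w4: B → C → A → C  → end C, accepted

3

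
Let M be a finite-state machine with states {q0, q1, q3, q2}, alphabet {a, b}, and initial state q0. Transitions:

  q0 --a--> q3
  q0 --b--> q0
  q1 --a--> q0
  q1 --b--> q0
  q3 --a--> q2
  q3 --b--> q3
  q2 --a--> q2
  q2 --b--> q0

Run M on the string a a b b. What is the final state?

q0

q0 → q3 → q2 → q0 → q0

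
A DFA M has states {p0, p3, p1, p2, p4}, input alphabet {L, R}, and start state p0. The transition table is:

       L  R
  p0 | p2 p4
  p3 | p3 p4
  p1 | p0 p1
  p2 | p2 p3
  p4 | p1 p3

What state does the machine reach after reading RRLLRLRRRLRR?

p3

Trace: p0 -R-> p4 -R-> p3 -L-> p3 -L-> p3 -R-> p4 -L-> p1 -R-> p1 -R-> p1 -R-> p1 -L-> p0 -R-> p4 -R-> p3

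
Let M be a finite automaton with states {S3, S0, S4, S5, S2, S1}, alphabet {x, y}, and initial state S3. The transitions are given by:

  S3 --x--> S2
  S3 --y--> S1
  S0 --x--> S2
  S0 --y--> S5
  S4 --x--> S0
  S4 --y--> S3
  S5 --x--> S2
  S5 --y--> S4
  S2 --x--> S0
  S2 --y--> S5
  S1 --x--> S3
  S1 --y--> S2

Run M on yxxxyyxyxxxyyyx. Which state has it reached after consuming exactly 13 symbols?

Trace: S3 -y-> S1 -x-> S3 -x-> S2 -x-> S0 -y-> S5 -y-> S4 -x-> S0 -y-> S5 -x-> S2 -x-> S0 -x-> S2 -y-> S5 -y-> S4
After 13 symbols: S4.

S4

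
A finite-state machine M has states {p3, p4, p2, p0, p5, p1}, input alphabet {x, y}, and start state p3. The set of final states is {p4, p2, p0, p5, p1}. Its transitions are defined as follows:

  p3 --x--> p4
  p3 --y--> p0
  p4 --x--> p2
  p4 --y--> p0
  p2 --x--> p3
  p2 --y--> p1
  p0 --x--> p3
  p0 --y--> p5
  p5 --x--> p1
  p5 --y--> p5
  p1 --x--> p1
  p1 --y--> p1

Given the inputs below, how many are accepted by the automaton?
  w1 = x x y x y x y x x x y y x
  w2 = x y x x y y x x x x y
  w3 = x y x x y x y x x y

w1:
  start at p3
  read 'x': p3 → p4
  read 'x': p4 → p2
  read 'y': p2 → p1
  read 'x': p1 → p1
  read 'y': p1 → p1
  read 'x': p1 → p1
  read 'y': p1 → p1
  read 'x': p1 → p1
  read 'x': p1 → p1
  read 'x': p1 → p1
  read 'y': p1 → p1
  read 'y': p1 → p1
  read 'x': p1 → p1
  end p1, accepted
w2:
  start at p3
  read 'x': p3 → p4
  read 'y': p4 → p0
  read 'x': p0 → p3
  read 'x': p3 → p4
  read 'y': p4 → p0
  read 'y': p0 → p5
  read 'x': p5 → p1
  read 'x': p1 → p1
  read 'x': p1 → p1
  read 'x': p1 → p1
  read 'y': p1 → p1
  end p1, accepted
w3:
  start at p3
  read 'x': p3 → p4
  read 'y': p4 → p0
  read 'x': p0 → p3
  read 'x': p3 → p4
  read 'y': p4 → p0
  read 'x': p0 → p3
  read 'y': p3 → p0
  read 'x': p0 → p3
  read 'x': p3 → p4
  read 'y': p4 → p0
  end p0, accepted

3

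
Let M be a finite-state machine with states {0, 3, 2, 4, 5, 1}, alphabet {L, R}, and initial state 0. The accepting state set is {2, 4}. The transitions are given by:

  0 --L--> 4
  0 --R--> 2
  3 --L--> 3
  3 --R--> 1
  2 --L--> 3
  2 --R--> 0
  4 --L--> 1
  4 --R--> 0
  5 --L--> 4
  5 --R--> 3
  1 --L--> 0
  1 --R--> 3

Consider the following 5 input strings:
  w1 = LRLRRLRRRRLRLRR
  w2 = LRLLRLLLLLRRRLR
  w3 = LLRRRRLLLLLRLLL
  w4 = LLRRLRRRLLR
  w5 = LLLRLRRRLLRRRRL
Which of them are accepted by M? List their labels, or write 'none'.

w1: 0 → 4 → 0 → 4 → 0 → 2 → 3 → 1 → 3 → 1 → 3 → 3 → 1 → 0 → 2 → 0  → end 0, rejected
w2: 0 → 4 → 0 → 4 → 1 → 3 → 3 → 3 → 3 → 3 → 3 → 1 → 3 → 1 → 0 → 2  → end 2, accepted
w3: 0 → 4 → 1 → 3 → 1 → 3 → 1 → 0 → 4 → 1 → 0 → 4 → 0 → 4 → 1 → 0  → end 0, rejected
w4: 0 → 4 → 1 → 3 → 1 → 0 → 2 → 0 → 2 → 3 → 3 → 1  → end 1, rejected
w5: 0 → 4 → 1 → 0 → 2 → 3 → 1 → 3 → 1 → 0 → 4 → 0 → 2 → 0 → 2 → 3  → end 3, rejected

w2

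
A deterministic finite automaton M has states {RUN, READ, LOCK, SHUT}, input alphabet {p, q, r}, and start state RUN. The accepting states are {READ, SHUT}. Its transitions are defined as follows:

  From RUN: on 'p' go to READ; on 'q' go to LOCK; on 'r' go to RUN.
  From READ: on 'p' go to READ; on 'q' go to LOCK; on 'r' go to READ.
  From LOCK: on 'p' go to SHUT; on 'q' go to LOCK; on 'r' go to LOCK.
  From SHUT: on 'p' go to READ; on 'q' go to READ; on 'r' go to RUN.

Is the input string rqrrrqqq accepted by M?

No

start at RUN
read 'r': RUN → RUN
read 'q': RUN → LOCK
read 'r': LOCK → LOCK
read 'r': LOCK → LOCK
read 'r': LOCK → LOCK
read 'q': LOCK → LOCK
read 'q': LOCK → LOCK
read 'q': LOCK → LOCK
End state LOCK is not accepting.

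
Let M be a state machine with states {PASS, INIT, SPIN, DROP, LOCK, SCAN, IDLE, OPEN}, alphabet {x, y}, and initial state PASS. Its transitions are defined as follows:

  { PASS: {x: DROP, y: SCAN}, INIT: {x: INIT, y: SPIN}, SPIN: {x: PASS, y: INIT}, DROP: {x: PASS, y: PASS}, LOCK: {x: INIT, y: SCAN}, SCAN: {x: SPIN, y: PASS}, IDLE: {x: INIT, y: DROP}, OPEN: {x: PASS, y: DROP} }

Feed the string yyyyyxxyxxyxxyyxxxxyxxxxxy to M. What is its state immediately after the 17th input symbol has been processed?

PASS → SCAN → PASS → SCAN → PASS → SCAN → SPIN → PASS → SCAN → SPIN → PASS → SCAN → SPIN → PASS → SCAN → PASS → DROP → PASS
After 17 symbols: PASS.

PASS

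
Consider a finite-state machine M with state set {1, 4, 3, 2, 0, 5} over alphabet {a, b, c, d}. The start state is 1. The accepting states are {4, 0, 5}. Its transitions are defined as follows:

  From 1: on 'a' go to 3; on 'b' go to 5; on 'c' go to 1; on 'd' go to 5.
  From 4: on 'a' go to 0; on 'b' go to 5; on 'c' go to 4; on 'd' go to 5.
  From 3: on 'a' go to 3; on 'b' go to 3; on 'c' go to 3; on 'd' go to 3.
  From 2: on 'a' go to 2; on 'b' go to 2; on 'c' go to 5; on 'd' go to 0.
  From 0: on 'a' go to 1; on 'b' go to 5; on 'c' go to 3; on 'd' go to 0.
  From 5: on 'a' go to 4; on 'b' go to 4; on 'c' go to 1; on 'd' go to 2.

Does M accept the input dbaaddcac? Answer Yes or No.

Yes

start at 1
read 'd': 1 → 5
read 'b': 5 → 4
read 'a': 4 → 0
read 'a': 0 → 1
read 'd': 1 → 5
read 'd': 5 → 2
read 'c': 2 → 5
read 'a': 5 → 4
read 'c': 4 → 4
End state 4 is accepting.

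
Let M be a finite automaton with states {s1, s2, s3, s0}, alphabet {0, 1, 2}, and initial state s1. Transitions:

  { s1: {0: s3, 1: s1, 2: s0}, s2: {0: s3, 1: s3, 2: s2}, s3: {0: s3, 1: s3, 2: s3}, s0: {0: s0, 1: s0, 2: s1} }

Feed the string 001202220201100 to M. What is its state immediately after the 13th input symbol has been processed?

start at s1
read '0': s1 → s3
read '0': s3 → s3
read '1': s3 → s3
read '2': s3 → s3
read '0': s3 → s3
read '2': s3 → s3
read '2': s3 → s3
read '2': s3 → s3
read '0': s3 → s3
read '2': s3 → s3
read '0': s3 → s3
read '1': s3 → s3
read '1': s3 → s3
After 13 symbols: s3.

s3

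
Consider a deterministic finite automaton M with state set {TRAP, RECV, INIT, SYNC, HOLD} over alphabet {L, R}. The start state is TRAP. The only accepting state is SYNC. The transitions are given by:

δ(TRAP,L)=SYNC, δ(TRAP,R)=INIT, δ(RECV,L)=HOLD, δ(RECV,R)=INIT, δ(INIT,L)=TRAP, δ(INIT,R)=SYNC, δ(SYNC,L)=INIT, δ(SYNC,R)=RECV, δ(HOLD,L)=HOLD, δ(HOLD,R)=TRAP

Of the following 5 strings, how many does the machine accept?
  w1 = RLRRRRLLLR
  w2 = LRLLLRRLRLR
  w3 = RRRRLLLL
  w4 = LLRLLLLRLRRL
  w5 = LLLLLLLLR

w1: Trace: TRAP -R-> INIT -L-> TRAP -R-> INIT -R-> SYNC -R-> RECV -R-> INIT -L-> TRAP -L-> SYNC -L-> INIT -R-> SYNC  → end SYNC, accepted
w2: Trace: TRAP -L-> SYNC -R-> RECV -L-> HOLD -L-> HOLD -L-> HOLD -R-> TRAP -R-> INIT -L-> TRAP -R-> INIT -L-> TRAP -R-> INIT  → end INIT, rejected
w3: Trace: TRAP -R-> INIT -R-> SYNC -R-> RECV -R-> INIT -L-> TRAP -L-> SYNC -L-> INIT -L-> TRAP  → end TRAP, rejected
w4: Trace: TRAP -L-> SYNC -L-> INIT -R-> SYNC -L-> INIT -L-> TRAP -L-> SYNC -L-> INIT -R-> SYNC -L-> INIT -R-> SYNC -R-> RECV -L-> HOLD  → end HOLD, rejected
w5: Trace: TRAP -L-> SYNC -L-> INIT -L-> TRAP -L-> SYNC -L-> INIT -L-> TRAP -L-> SYNC -L-> INIT -R-> SYNC  → end SYNC, accepted

2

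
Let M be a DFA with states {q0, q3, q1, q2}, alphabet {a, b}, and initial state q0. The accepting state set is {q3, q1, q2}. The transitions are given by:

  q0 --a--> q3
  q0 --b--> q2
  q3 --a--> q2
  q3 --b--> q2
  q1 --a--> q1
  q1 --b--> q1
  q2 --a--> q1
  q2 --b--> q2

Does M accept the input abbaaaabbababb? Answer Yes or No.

Yes

Trace: q0 -a-> q3 -b-> q2 -b-> q2 -a-> q1 -a-> q1 -a-> q1 -a-> q1 -b-> q1 -b-> q1 -a-> q1 -b-> q1 -a-> q1 -b-> q1 -b-> q1
End state q1 is accepting.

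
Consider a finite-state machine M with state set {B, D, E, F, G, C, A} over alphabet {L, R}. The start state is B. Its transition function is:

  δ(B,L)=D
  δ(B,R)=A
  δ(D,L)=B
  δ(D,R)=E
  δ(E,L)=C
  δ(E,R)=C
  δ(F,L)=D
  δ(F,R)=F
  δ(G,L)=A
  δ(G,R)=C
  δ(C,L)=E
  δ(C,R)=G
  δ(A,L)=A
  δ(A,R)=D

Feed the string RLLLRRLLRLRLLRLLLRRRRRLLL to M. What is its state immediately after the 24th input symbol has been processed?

C

start at B
read 'R': B → A
read 'L': A → A
read 'L': A → A
read 'L': A → A
read 'R': A → D
read 'R': D → E
read 'L': E → C
read 'L': C → E
read 'R': E → C
read 'L': C → E
read 'R': E → C
read 'L': C → E
read 'L': E → C
read 'R': C → G
read 'L': G → A
read 'L': A → A
read 'L': A → A
read 'R': A → D
read 'R': D → E
read 'R': E → C
read 'R': C → G
read 'R': G → C
read 'L': C → E
read 'L': E → C
After 24 symbols: C.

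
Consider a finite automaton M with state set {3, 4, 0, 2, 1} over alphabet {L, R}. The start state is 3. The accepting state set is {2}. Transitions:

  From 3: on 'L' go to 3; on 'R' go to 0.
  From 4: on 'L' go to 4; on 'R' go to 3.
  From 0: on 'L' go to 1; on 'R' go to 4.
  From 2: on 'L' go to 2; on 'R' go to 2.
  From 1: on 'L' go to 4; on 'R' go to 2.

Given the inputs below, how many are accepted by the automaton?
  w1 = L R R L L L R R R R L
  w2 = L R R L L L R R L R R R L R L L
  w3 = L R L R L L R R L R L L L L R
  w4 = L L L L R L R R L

3

w1: 3 → 3 → 0 → 4 → 4 → 4 → 4 → 3 → 0 → 4 → 3 → 3  → end 3, rejected
w2: 3 → 3 → 0 → 4 → 4 → 4 → 4 → 3 → 0 → 1 → 2 → 2 → 2 → 2 → 2 → 2 → 2  → end 2, accepted
w3: 3 → 3 → 0 → 1 → 2 → 2 → 2 → 2 → 2 → 2 → 2 → 2 → 2 → 2 → 2 → 2  → end 2, accepted
w4: 3 → 3 → 3 → 3 → 3 → 0 → 1 → 2 → 2 → 2  → end 2, accepted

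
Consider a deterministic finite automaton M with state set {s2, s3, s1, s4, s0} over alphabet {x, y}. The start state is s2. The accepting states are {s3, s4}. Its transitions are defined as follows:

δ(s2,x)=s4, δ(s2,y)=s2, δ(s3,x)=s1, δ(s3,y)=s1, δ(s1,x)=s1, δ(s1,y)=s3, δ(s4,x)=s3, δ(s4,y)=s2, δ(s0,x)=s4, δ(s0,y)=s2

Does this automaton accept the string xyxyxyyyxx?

Yes

Trace: s2 -x-> s4 -y-> s2 -x-> s4 -y-> s2 -x-> s4 -y-> s2 -y-> s2 -y-> s2 -x-> s4 -x-> s3
End state s3 is accepting.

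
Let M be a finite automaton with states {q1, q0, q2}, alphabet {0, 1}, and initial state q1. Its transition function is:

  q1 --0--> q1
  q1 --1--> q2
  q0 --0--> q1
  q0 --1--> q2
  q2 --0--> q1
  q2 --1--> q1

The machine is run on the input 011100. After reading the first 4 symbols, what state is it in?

q2

q1 → q1 → q2 → q1 → q2
After 4 symbols: q2.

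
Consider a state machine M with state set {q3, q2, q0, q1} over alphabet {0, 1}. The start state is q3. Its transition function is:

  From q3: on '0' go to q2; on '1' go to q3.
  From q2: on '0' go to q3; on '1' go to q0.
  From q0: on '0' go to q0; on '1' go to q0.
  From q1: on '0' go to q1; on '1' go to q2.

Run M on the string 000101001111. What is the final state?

Trace: q3 -0-> q2 -0-> q3 -0-> q2 -1-> q0 -0-> q0 -1-> q0 -0-> q0 -0-> q0 -1-> q0 -1-> q0 -1-> q0 -1-> q0

q0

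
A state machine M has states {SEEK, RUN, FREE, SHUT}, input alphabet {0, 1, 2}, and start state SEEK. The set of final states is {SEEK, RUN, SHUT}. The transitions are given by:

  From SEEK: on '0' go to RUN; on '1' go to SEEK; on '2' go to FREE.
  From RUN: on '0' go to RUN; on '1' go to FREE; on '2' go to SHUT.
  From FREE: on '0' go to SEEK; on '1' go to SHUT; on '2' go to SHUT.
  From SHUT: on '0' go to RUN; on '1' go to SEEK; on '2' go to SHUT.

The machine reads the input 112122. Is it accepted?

Yes

Trace: SEEK -1-> SEEK -1-> SEEK -2-> FREE -1-> SHUT -2-> SHUT -2-> SHUT
End state SHUT is accepting.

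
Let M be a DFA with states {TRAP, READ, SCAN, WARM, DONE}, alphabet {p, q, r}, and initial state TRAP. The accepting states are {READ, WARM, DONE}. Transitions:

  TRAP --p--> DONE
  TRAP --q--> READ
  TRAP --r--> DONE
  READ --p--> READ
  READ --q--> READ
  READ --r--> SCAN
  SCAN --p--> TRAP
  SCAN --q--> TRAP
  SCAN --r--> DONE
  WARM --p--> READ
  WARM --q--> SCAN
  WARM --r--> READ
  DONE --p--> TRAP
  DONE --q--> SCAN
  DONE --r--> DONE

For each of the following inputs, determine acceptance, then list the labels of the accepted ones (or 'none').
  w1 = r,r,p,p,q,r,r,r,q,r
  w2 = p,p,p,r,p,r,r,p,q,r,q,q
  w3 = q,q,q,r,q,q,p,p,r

w1: TRAP → DONE → DONE → TRAP → DONE → SCAN → DONE → DONE → DONE → SCAN → DONE  → end DONE, accepted
w2: TRAP → DONE → TRAP → DONE → DONE → TRAP → DONE → DONE → TRAP → READ → SCAN → TRAP → READ  → end READ, accepted
w3: TRAP → READ → READ → READ → SCAN → TRAP → READ → READ → READ → SCAN  → end SCAN, rejected

w1, w2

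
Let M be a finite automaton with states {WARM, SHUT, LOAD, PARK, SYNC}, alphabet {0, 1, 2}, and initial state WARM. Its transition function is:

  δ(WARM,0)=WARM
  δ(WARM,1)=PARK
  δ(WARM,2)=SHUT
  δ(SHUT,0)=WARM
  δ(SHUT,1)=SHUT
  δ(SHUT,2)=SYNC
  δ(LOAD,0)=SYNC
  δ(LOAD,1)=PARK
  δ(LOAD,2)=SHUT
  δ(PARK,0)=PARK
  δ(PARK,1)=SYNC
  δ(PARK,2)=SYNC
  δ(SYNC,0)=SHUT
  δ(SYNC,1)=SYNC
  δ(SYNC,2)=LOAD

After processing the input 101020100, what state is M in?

WARM → PARK → PARK → SYNC → SHUT → SYNC → SHUT → SHUT → WARM → WARM

WARM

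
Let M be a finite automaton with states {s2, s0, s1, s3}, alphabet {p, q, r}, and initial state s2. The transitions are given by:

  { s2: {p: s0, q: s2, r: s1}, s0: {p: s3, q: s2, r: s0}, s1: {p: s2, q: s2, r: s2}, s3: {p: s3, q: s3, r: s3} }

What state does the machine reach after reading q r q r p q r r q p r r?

s2 → s2 → s1 → s2 → s1 → s2 → s2 → s1 → s2 → s2 → s0 → s0 → s0

s0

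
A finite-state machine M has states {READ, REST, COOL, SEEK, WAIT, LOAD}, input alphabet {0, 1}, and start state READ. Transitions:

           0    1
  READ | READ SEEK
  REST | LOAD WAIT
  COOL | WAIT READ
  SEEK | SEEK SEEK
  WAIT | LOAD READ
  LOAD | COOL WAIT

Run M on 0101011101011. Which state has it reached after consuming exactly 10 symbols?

READ → READ → SEEK → SEEK → SEEK → SEEK → SEEK → SEEK → SEEK → SEEK → SEEK
After 10 symbols: SEEK.

SEEK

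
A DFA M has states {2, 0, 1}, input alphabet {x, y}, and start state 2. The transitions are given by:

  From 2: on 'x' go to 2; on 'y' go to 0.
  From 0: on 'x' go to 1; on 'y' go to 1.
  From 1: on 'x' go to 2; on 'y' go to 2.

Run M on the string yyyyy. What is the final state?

1

start at 2
read 'y': 2 → 0
read 'y': 0 → 1
read 'y': 1 → 2
read 'y': 2 → 0
read 'y': 0 → 1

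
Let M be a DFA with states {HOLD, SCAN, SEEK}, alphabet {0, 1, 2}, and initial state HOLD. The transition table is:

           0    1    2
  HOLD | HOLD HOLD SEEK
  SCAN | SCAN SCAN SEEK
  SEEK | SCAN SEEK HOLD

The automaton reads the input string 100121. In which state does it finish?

start at HOLD
read '1': HOLD → HOLD
read '0': HOLD → HOLD
read '0': HOLD → HOLD
read '1': HOLD → HOLD
read '2': HOLD → SEEK
read '1': SEEK → SEEK

SEEK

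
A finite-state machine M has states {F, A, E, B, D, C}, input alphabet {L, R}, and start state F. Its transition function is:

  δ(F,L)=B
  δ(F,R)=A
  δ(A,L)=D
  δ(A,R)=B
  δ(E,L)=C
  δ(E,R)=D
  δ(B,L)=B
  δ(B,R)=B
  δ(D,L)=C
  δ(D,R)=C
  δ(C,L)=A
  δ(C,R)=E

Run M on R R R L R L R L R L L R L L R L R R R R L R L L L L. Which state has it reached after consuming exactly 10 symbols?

Trace: F -R-> A -R-> B -R-> B -L-> B -R-> B -L-> B -R-> B -L-> B -R-> B -L-> B
After 10 symbols: B.

B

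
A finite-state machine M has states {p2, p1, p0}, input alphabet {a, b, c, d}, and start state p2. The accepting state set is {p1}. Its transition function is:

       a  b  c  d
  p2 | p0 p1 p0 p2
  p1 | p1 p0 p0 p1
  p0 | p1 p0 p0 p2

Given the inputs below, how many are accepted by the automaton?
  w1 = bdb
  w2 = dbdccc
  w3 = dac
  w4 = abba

1

w1: Trace: p2 -b-> p1 -d-> p1 -b-> p0  → end p0, rejected
w2: Trace: p2 -d-> p2 -b-> p1 -d-> p1 -c-> p0 -c-> p0 -c-> p0  → end p0, rejected
w3: Trace: p2 -d-> p2 -a-> p0 -c-> p0  → end p0, rejected
w4: Trace: p2 -a-> p0 -b-> p0 -b-> p0 -a-> p1  → end p1, accepted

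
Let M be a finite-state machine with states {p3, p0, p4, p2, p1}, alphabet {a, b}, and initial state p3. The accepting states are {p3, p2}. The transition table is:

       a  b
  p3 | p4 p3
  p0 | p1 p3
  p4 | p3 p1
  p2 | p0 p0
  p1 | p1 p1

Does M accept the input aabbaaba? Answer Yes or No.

Trace: p3 -a-> p4 -a-> p3 -b-> p3 -b-> p3 -a-> p4 -a-> p3 -b-> p3 -a-> p4
End state p4 is not accepting.

No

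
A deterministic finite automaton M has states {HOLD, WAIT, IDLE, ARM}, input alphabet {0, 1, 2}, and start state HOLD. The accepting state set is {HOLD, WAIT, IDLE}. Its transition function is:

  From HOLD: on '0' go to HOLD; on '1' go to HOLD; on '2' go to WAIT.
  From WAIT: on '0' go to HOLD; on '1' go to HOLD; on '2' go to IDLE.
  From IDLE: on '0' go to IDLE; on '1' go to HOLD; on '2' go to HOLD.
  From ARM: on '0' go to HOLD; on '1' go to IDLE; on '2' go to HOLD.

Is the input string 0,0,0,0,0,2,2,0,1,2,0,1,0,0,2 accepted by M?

Trace: HOLD -0-> HOLD -0-> HOLD -0-> HOLD -0-> HOLD -0-> HOLD -2-> WAIT -2-> IDLE -0-> IDLE -1-> HOLD -2-> WAIT -0-> HOLD -1-> HOLD -0-> HOLD -0-> HOLD -2-> WAIT
End state WAIT is accepting.

Yes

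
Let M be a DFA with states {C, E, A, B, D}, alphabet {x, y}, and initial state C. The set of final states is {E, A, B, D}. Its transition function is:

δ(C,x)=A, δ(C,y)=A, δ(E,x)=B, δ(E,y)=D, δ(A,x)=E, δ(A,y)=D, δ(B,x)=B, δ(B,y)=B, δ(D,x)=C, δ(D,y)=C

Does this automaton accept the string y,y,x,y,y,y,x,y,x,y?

Yes

start at C
read 'y': C → A
read 'y': A → D
read 'x': D → C
read 'y': C → A
read 'y': A → D
read 'y': D → C
read 'x': C → A
read 'y': A → D
read 'x': D → C
read 'y': C → A
End state A is accepting.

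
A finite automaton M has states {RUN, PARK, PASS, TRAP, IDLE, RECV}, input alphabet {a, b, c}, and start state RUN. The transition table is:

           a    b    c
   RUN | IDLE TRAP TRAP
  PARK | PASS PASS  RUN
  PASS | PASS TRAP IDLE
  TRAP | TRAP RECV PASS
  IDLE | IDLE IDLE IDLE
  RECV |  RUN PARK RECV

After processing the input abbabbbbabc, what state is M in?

RUN → IDLE → IDLE → IDLE → IDLE → IDLE → IDLE → IDLE → IDLE → IDLE → IDLE → IDLE

IDLE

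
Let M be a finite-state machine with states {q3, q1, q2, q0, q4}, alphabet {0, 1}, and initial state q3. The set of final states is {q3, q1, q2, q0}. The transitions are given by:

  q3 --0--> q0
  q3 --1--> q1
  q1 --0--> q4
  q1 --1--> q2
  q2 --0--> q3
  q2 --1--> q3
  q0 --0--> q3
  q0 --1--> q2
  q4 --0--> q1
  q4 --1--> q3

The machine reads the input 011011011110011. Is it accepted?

Yes

start at q3
read '0': q3 → q0
read '1': q0 → q2
read '1': q2 → q3
read '0': q3 → q0
read '1': q0 → q2
read '1': q2 → q3
read '0': q3 → q0
read '1': q0 → q2
read '1': q2 → q3
read '1': q3 → q1
read '1': q1 → q2
read '0': q2 → q3
read '0': q3 → q0
read '1': q0 → q2
read '1': q2 → q3
End state q3 is accepting.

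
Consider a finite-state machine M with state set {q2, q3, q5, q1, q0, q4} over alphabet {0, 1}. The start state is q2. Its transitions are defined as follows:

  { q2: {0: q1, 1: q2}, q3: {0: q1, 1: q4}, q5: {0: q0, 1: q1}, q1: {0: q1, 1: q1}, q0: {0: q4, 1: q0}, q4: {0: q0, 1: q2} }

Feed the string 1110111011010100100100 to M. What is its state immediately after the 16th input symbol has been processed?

Trace: q2 -1-> q2 -1-> q2 -1-> q2 -0-> q1 -1-> q1 -1-> q1 -1-> q1 -0-> q1 -1-> q1 -1-> q1 -0-> q1 -1-> q1 -0-> q1 -1-> q1 -0-> q1 -0-> q1
After 16 symbols: q1.

q1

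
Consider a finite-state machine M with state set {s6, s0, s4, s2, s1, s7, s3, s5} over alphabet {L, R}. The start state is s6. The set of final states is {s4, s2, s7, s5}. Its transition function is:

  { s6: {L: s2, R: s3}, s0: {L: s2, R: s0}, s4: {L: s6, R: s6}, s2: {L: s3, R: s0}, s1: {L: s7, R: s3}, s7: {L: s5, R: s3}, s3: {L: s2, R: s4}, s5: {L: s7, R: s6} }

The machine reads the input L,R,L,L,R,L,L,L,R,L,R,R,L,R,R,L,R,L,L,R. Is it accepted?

Trace: s6 -L-> s2 -R-> s0 -L-> s2 -L-> s3 -R-> s4 -L-> s6 -L-> s2 -L-> s3 -R-> s4 -L-> s6 -R-> s3 -R-> s4 -L-> s6 -R-> s3 -R-> s4 -L-> s6 -R-> s3 -L-> s2 -L-> s3 -R-> s4
End state s4 is accepting.

Yes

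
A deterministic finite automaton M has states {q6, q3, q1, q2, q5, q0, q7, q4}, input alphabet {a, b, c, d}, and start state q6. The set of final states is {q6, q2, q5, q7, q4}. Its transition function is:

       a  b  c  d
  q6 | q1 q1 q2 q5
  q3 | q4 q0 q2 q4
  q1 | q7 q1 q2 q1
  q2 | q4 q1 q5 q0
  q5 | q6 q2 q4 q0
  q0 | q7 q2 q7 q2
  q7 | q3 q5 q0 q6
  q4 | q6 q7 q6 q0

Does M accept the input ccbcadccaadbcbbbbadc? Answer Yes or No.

q6 → q2 → q5 → q2 → q5 → q6 → q5 → q4 → q6 → q1 → q7 → q6 → q1 → q2 → q1 → q1 → q1 → q1 → q7 → q6 → q2
End state q2 is accepting.

Yes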